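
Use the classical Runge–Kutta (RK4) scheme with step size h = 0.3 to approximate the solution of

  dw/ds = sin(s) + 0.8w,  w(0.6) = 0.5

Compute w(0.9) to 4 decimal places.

0.8644

RK4: k1 = f(s_n, w_n); k2 = f(s_n + h/2, w_n + (h/2)·k1); k3 = f(s_n + h/2, w_n + (h/2)·k2); k4 = f(s_n + h, w_n + h·k3); w_{n+1} = w_n + (h/6)·(k1 + 2k2 + 2k3 + k4).
s=0.600000, w=0.500000:
  k1 = f(0.600000, 0.500000) = 0.964642
  k2 = f(0.750000, 0.644696) = 1.197396
  k3 = f(0.750000, 0.679609) = 1.225326
  k4 = f(0.900000, 0.867598) = 1.477405
  w ← 0.500000 + (0.3/6)·(k1 + 2k2 + 2k3 + k4) = 0.864375
w(0.9) ≈ 0.8644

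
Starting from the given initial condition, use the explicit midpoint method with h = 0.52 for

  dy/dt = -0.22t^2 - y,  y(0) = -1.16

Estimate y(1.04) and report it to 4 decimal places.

Midpoint: k1 = f(t_n, y_n); k2 = f(t_n + h/2, y_n + (h/2)·k1); y_{n+1} = y_n + h·k2.
t=0.000000, y=-1.160000:
  k1 = f(0.000000, -1.160000) = 1.160000
  k2 = f(0.260000, -0.858400) = 0.843528
  y ← -1.160000 + 0.52·0.843528 = -0.721365
t=0.520000, y=-0.721365:
  k1 = f(0.520000, -0.721365) = 0.661877
  k2 = f(0.780000, -0.549277) = 0.415429
  y ← -0.721365 + 0.52·0.415429 = -0.505342
y(1.04) ≈ -0.5053

-0.5053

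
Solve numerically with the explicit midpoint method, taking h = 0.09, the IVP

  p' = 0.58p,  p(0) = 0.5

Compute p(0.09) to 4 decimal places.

Midpoint: k1 = f(t_n, p_n); k2 = f(t_n + h/2, p_n + (h/2)·k1); p_{n+1} = p_n + h·k2.
t=0.000000, p=0.500000:
  k1 = f(0.000000, 0.500000) = 0.290000
  k2 = f(0.045000, 0.513050) = 0.297569
  p ← 0.500000 + 0.09·0.297569 = 0.526781
p(0.09) ≈ 0.5268

0.5268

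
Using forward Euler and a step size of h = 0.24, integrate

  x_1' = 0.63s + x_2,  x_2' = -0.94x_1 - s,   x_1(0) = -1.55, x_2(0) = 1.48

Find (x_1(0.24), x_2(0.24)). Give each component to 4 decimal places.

-1.1948, 1.8297

Euler on (x_1,x_2): x_1_{n+1} = x_1_n + h·x_1', x_2_{n+1} = x_2_n + h·x_2'.
0.000000: (-1.550000, 1.480000); f=(1.480000, 1.457000) → (-1.194800, 1.829680)
(x_1(0.24), x_2(0.24)) ≈ (-1.1948, 1.8297)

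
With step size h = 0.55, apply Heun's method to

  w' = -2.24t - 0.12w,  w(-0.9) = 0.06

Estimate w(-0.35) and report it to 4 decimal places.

Heun: k1 = f(t_n, w_n); k2 = f(t_n + h, w_n + h·k1); w_{n+1} = w_n + (h/2)·(k1 + k2).
t=-0.900000, w=0.060000:
  k1 = f(-0.900000, 0.060000) = 2.008800
  k2 = f(-0.350000, 1.164840) = 0.644219
  w ← 0.060000 + (0.55/2)·(2.008800 + 0.644219) = 0.789580
w(-0.35) ≈ 0.7896

0.7896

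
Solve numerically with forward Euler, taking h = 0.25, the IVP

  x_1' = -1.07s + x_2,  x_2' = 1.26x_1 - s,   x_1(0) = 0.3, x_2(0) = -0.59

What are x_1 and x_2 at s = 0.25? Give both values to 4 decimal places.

Euler on (x_1,x_2): x_1_{n+1} = x_1_n + h·x_1', x_2_{n+1} = x_2_n + h·x_2'.
0.000000: (0.300000, -0.590000); f=(-0.590000, 0.378000) → (0.152500, -0.495500)
(x_1(0.25), x_2(0.25)) ≈ (0.1525, -0.4955)

0.1525, -0.4955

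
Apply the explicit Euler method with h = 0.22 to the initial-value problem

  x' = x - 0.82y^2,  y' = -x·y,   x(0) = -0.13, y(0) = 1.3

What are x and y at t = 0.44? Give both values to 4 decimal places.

-0.8880, 1.4735

Euler on (x,y): x_{n+1} = x_n + h·x', y_{n+1} = y_n + h·y'.
0.000000: (-0.130000, 1.300000); f=(-1.515800, 0.169000) → (-0.463476, 1.337180)
0.220000: (-0.463476, 1.337180); f=(-1.929677, 0.619751) → (-0.888005, 1.473525)
(x(0.44), y(0.44)) ≈ (-0.8880, 1.4735)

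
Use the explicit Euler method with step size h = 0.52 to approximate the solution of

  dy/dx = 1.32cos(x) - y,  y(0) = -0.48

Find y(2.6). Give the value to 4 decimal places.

Euler: y_{n+1} = y_n + h·f(x_n, y_n).
x=0.000000, y=-0.480000: f=1.800000 → y ← -0.480000 + 0.52·1.800000 = 0.456000
x=0.520000, y=0.456000: f=0.689521 → y ← 0.456000 + 0.52·0.689521 = 0.814551
x=1.040000, y=0.814551: f=-0.146340 → y ← 0.814551 + 0.52·(-0.146340) = 0.738454
x=1.560000, y=0.738454: f=-0.724203 → y ← 0.738454 + 0.52·(-0.724203) = 0.361868
x=2.080000, y=0.361868: f=-1.005345 → y ← 0.361868 + 0.52·(-1.005345) = -0.160911
y(2.6) ≈ -0.1609

-0.1609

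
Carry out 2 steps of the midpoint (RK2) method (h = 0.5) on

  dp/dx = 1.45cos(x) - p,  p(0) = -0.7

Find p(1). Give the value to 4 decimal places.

Midpoint: k1 = f(x_n, p_n); k2 = f(x_n + h/2, p_n + (h/2)·k1); p_{n+1} = p_n + h·k2.
x=0.000000, p=-0.700000:
  k1 = f(0.000000, -0.700000) = 2.150000
  k2 = f(0.250000, -0.162500) = 1.567423
  p ← -0.700000 + 0.5·1.567423 = 0.083712
x=0.500000, p=0.083712:
  k1 = f(0.500000, 0.083712) = 1.188783
  k2 = f(0.750000, 0.380907) = 0.680042
  p ← 0.083712 + 0.5·0.680042 = 0.423732
p(1) ≈ 0.4237

0.4237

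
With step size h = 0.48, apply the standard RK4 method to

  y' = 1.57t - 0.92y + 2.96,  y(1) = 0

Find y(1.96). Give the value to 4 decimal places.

3.4378

RK4: k1 = f(t_n, y_n); k2 = f(t_n + h/2, y_n + (h/2)·k1); k3 = f(t_n + h/2, y_n + (h/2)·k2); k4 = f(t_n + h, y_n + h·k3); y_{n+1} = y_n + (h/6)·(k1 + 2k2 + 2k3 + k4).
t=1.000000, y=0.000000:
  k1 = f(1.000000, 0.000000) = 4.530000
  k2 = f(1.240000, 1.087200) = 3.906576
  k3 = f(1.240000, 0.937578) = 4.044228
  k4 = f(1.480000, 1.941229) = 3.497669
  y ← 0.000000 + (0.48/6)·(k1 + 2k2 + 2k3 + k4) = 1.914342
t=1.480000, y=1.914342:
  k1 = f(1.480000, 1.914342) = 3.522405
  k2 = f(1.720000, 2.759719) = 3.121458
  k3 = f(1.720000, 2.663492) = 3.209987
  k4 = f(1.960000, 3.455136) = 2.858475
  y ← 1.914342 + (0.48/6)·(k1 + 2k2 + 2k3 + k4) = 3.437844
y(1.96) ≈ 3.4378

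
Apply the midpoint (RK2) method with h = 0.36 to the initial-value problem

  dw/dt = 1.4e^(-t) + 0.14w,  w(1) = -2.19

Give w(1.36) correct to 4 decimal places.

-2.1436

Midpoint: k1 = f(t_n, w_n); k2 = f(t_n + h/2, w_n + (h/2)·k1); w_{n+1} = w_n + h·k2.
t=1.000000, w=-2.190000:
  k1 = f(1.000000, -2.190000) = 0.208431
  k2 = f(1.180000, -2.152482) = 0.128843
  w ← -2.190000 + 0.36·0.128843 = -2.143617
w(1.36) ≈ -2.1436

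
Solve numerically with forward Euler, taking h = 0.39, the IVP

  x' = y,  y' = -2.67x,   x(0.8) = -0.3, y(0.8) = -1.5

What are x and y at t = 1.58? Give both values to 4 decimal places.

Euler on (x,y): x_{n+1} = x_n + h·x', y_{n+1} = y_n + h·y'.
0.800000: (-0.300000, -1.500000); f=(-1.500000, 0.801000) → (-0.885000, -1.187610)
1.190000: (-0.885000, -1.187610); f=(-1.187610, 2.362950) → (-1.348168, -0.266060)
(x(1.58), y(1.58)) ≈ (-1.3482, -0.2661)

-1.3482, -0.2661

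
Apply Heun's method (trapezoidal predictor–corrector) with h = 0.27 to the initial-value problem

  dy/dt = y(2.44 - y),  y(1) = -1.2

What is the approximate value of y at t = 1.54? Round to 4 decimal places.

-18.6119

Heun: k1 = f(t_n, y_n); k2 = f(t_n + h, y_n + h·k1); y_{n+1} = y_n + (h/2)·(k1 + k2).
t=1.000000, y=-1.200000:
  k1 = f(1.000000, -1.200000) = -4.368000
  k2 = f(1.270000, -2.379360) = -11.466992
  y ← -1.200000 + (0.27/2)·(-4.368000 + (-11.466992)) = -3.337724
t=1.270000, y=-3.337724:
  k1 = f(1.270000, -3.337724) = -19.284448
  k2 = f(1.540000, -8.544525) = -93.857546
  y ← -3.337724 + (0.27/2)·(-19.284448 + (-93.857546)) = -18.611893
y(1.54) ≈ -18.6119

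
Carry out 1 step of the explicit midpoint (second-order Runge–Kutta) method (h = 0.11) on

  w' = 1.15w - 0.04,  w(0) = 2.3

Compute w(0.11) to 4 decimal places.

2.6047

Midpoint: k1 = f(x_n, w_n); k2 = f(x_n + h/2, w_n + (h/2)·k1); w_{n+1} = w_n + h·k2.
x=0.000000, w=2.300000:
  k1 = f(0.000000, 2.300000) = 2.605000
  k2 = f(0.055000, 2.443275) = 2.769766
  w ← 2.300000 + 0.11·2.769766 = 2.604674
w(0.11) ≈ 2.6047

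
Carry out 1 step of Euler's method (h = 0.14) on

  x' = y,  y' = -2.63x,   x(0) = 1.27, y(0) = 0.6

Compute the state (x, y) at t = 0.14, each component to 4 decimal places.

Euler on (x,y): x_{n+1} = x_n + h·x', y_{n+1} = y_n + h·y'.
0.000000: (1.270000, 0.600000); f=(0.600000, -3.340100) → (1.354000, 0.132386)
(x(0.14), y(0.14)) ≈ (1.3540, 0.1324)

1.3540, 0.1324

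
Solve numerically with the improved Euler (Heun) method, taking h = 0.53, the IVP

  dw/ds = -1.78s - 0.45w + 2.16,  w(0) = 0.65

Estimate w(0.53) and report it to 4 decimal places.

1.2717

Heun: k1 = f(s_n, w_n); k2 = f(s_n + h, w_n + h·k1); w_{n+1} = w_n + (h/2)·(k1 + k2).
s=0.000000, w=0.650000:
  k1 = f(0.000000, 0.650000) = 1.867500
  k2 = f(0.530000, 1.639775) = 0.478701
  w ← 0.650000 + (0.53/2)·(1.867500 + 0.478701) = 1.271743
w(0.53) ≈ 1.2717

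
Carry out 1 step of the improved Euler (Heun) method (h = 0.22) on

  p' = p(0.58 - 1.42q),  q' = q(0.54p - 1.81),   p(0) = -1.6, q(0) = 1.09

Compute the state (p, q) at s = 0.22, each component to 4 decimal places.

-1.4217, 0.6465

Heun on (p,q): k1 = f(s_n, state_n); k2 = f(s_n + h, state_n + h·k1); state_{n+1} = state_n + (h/2)·(k1 + k2).
0.000000: (-1.600000, 1.090000)
  k1 = (1.548480, -2.914660)
  predictor → (-1.259334, 0.448775)
  k2 = (0.072110, -1.117467)
  → (-1.421735, 0.646466)
(p(0.22), q(0.22)) ≈ (-1.4217, 0.6465)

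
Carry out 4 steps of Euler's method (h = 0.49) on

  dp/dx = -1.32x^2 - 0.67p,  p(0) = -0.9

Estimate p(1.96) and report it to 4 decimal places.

-2.0682

Euler: p_{n+1} = p_n + h·f(x_n, p_n).
x=0.000000, p=-0.900000: f=0.603000 → p ← -0.900000 + 0.49·0.603000 = -0.604530
x=0.490000, p=-0.604530: f=0.088103 → p ← -0.604530 + 0.49·0.088103 = -0.561359
x=0.980000, p=-0.561359: f=-0.891617 → p ← -0.561359 + 0.49·(-0.891617) = -0.998252
x=1.470000, p=-0.998252: f=-2.183559 → p ← -0.998252 + 0.49·(-2.183559) = -2.068196
p(1.96) ≈ -2.0682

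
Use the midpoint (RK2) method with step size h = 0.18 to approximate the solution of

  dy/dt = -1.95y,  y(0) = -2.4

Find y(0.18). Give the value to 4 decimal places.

-1.7054

Midpoint: k1 = f(t_n, y_n); k2 = f(t_n + h/2, y_n + (h/2)·k1); y_{n+1} = y_n + h·k2.
t=0.000000, y=-2.400000:
  k1 = f(0.000000, -2.400000) = 4.680000
  k2 = f(0.090000, -1.978800) = 3.858660
  y ← -2.400000 + 0.18·3.858660 = -1.705441
y(0.18) ≈ -1.7054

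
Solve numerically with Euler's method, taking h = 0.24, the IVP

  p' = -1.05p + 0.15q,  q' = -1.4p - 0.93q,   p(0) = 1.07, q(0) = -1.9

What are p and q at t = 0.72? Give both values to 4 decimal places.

0.2999, -1.4603

Euler on (p,q): p_{n+1} = p_n + h·p', q_{n+1} = q_n + h·q'.
0.000000: (1.070000, -1.900000); f=(-1.408500, 0.269000) → (0.731960, -1.835440)
0.240000: (0.731960, -1.835440); f=(-1.043874, 0.682215) → (0.481430, -1.671708)
0.480000: (0.481430, -1.671708); f=(-0.756258, 0.880686) → (0.299928, -1.460344)
(p(0.72), q(0.72)) ≈ (0.2999, -1.4603)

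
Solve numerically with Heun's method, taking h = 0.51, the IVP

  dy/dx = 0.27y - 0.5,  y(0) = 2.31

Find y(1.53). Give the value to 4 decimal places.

2.5435

Heun: k1 = f(x_n, y_n); k2 = f(x_n + h, y_n + h·k1); y_{n+1} = y_n + (h/2)·(k1 + k2).
x=0.000000, y=2.310000:
  k1 = f(0.000000, 2.310000) = 0.123700
  k2 = f(0.510000, 2.373087) = 0.140733
  y ← 2.310000 + (0.51/2)·(0.123700 + 0.140733) = 2.377431
x=0.510000, y=2.377431:
  k1 = f(0.510000, 2.377431) = 0.141906
  k2 = f(1.020000, 2.449803) = 0.161447
  y ← 2.377431 + (0.51/2)·(0.141906 + 0.161447) = 2.454786
x=1.020000, y=2.454786:
  k1 = f(1.020000, 2.454786) = 0.162792
  k2 = f(1.530000, 2.537810) = 0.185209
  y ← 2.454786 + (0.51/2)·(0.162792 + 0.185209) = 2.543526
y(1.53) ≈ 2.5435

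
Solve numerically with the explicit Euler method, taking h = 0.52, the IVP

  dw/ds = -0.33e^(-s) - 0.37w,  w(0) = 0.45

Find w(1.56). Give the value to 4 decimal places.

Euler: w_{n+1} = w_n + h·f(s_n, w_n).
s=0.000000, w=0.450000: f=-0.496500 → w ← 0.450000 + 0.52·(-0.496500) = 0.191820
s=0.520000, w=0.191820: f=-0.267165 → w ← 0.191820 + 0.52·(-0.267165) = 0.052894
s=1.040000, w=0.052894: f=-0.136211 → w ← 0.052894 + 0.52·(-0.136211) = -0.017936
w(1.56) ≈ -0.0179

-0.0179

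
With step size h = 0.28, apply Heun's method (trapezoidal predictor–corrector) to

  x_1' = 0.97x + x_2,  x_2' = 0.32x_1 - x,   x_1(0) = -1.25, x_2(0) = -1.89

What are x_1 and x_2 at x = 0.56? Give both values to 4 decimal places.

Heun on (x_1,x_2): k1 = f(x_n, state_n); k2 = f(x_n + h, state_n + h·k1); state_{n+1} = state_n + (h/2)·(k1 + k2).
0.000000: (-1.250000, -1.890000)
  k1 = (-1.890000, -0.400000)
  predictor → (-1.779200, -2.002000)
  k2 = (-1.730400, -0.849344)
  → (-1.756856, -2.064908)
0.280000: (-1.756856, -2.064908)
  k1 = (-1.793308, -0.842194)
  predictor → (-2.258982, -2.300722)
  k2 = (-1.757522, -1.282874)
  → (-2.253972, -2.362418)
(x_1(0.56), x_2(0.56)) ≈ (-2.2540, -2.3624)

-2.2540, -2.3624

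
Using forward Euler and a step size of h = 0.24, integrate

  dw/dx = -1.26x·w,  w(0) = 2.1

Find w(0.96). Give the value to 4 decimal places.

1.3024

Euler: w_{n+1} = w_n + h·f(x_n, w_n).
x=0.000000, w=2.100000: f=0.000000 → w ← 2.100000 + 0.24·0.000000 = 2.100000
x=0.240000, w=2.100000: f=-0.635040 → w ← 2.100000 + 0.24·(-0.635040) = 1.947590
x=0.480000, w=1.947590: f=-1.177903 → w ← 1.947590 + 0.24·(-1.177903) = 1.664894
x=0.720000, w=1.664894: f=-1.510392 → w ← 1.664894 + 0.24·(-1.510392) = 1.302400
w(0.96) ≈ 1.3024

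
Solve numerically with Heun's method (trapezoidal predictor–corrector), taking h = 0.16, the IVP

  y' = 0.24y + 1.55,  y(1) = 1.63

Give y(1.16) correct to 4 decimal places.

1.9466

Heun: k1 = f(x_n, y_n); k2 = f(x_n + h, y_n + h·k1); y_{n+1} = y_n + (h/2)·(k1 + k2).
x=1.000000, y=1.630000:
  k1 = f(1.000000, 1.630000) = 1.941200
  k2 = f(1.160000, 1.940592) = 2.015742
  y ← 1.630000 + (0.16/2)·(1.941200 + 2.015742) = 1.946555
y(1.16) ≈ 1.9466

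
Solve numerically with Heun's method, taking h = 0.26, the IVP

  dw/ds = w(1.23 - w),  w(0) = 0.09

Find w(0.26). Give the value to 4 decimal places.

0.1202

Heun: k1 = f(s_n, w_n); k2 = f(s_n + h, w_n + h·k1); w_{n+1} = w_n + (h/2)·(k1 + k2).
s=0.000000, w=0.090000:
  k1 = f(0.000000, 0.090000) = 0.102600
  k2 = f(0.260000, 0.116676) = 0.129898
  w ← 0.090000 + (0.26/2)·(0.102600 + 0.129898) = 0.120225
w(0.26) ≈ 0.1202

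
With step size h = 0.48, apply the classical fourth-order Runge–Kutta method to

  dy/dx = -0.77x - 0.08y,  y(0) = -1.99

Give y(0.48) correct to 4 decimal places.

RK4: k1 = f(x_n, y_n); k2 = f(x_n + h/2, y_n + (h/2)·k1); k3 = f(x_n + h/2, y_n + (h/2)·k2); k4 = f(x_n + h, y_n + h·k3); y_{n+1} = y_n + (h/6)·(k1 + 2k2 + 2k3 + k4).
x=0.000000, y=-1.990000:
  k1 = f(0.000000, -1.990000) = 0.159200
  k2 = f(0.240000, -1.951792) = -0.028657
  k3 = f(0.240000, -1.996878) = -0.025050
  k4 = f(0.480000, -2.002024) = -0.209438
  y ← -1.990000 + (0.48/6)·(k1 + 2k2 + 2k3 + k4) = -2.002612
y(0.48) ≈ -2.0026

-2.0026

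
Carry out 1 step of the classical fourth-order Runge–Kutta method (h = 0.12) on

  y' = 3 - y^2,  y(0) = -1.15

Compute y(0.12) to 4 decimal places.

RK4: k1 = f(t_n, y_n); k2 = f(t_n + h/2, y_n + (h/2)·k1); k3 = f(t_n + h/2, y_n + (h/2)·k2); k4 = f(t_n + h, y_n + h·k3); y_{n+1} = y_n + (h/6)·(k1 + 2k2 + 2k3 + k4).
t=0.000000, y=-1.150000:
  k1 = f(0.000000, -1.150000) = 1.677500
  k2 = f(0.060000, -1.049350) = 1.898865
  k3 = f(0.060000, -1.036068) = 1.926563
  k4 = f(0.120000, -0.918812) = 2.155784
  y ← -1.150000 + (0.12/6)·(k1 + 2k2 + 2k3 + k4) = -0.920317
y(0.12) ≈ -0.9203

-0.9203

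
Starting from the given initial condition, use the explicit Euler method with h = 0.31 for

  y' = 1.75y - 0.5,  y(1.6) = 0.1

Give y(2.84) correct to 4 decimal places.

-0.7656

Euler: y_{n+1} = y_n + h·f(t_n, y_n).
t=1.600000, y=0.100000: f=-0.325000 → y ← 0.100000 + 0.31·(-0.325000) = -0.000750
t=1.910000, y=-0.000750: f=-0.501312 → y ← -0.000750 + 0.31·(-0.501312) = -0.156157
t=2.220000, y=-0.156157: f=-0.773275 → y ← -0.156157 + 0.31·(-0.773275) = -0.395872
t=2.530000, y=-0.395872: f=-1.192776 → y ← -0.395872 + 0.31·(-1.192776) = -0.765633
y(2.84) ≈ -0.7656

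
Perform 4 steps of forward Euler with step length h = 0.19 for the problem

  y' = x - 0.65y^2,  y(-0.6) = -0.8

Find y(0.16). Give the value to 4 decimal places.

Euler: y_{n+1} = y_n + h·f(x_n, y_n).
x=-0.600000, y=-0.800000: f=-1.016000 → y ← -0.800000 + 0.19·(-1.016000) = -0.993040
x=-0.410000, y=-0.993040: f=-1.050983 → y ← -0.993040 + 0.19·(-1.050983) = -1.192727
x=-0.220000, y=-1.192727: f=-1.144688 → y ← -1.192727 + 0.19·(-1.144688) = -1.410218
x=-0.030000, y=-1.410218: f=-1.322664 → y ← -1.410218 + 0.19·(-1.322664) = -1.661524
y(0.16) ≈ -1.6615

-1.6615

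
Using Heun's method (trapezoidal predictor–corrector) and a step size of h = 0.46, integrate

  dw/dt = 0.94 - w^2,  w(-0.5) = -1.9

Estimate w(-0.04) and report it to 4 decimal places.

-4.5486

Heun: k1 = f(t_n, w_n); k2 = f(t_n + h, w_n + h·k1); w_{n+1} = w_n + (h/2)·(k1 + k2).
t=-0.500000, w=-1.900000:
  k1 = f(-0.500000, -1.900000) = -2.670000
  k2 = f(-0.040000, -3.128200) = -8.845635
  w ← -1.900000 + (0.46/2)·(-2.670000 + (-8.845635)) = -4.548596
w(-0.04) ≈ -4.5486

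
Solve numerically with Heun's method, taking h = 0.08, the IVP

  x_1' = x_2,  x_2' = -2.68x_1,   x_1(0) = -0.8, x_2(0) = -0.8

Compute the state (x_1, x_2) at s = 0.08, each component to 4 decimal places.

-0.8571, -0.6216

Heun on (x_1,x_2): k1 = f(s_n, state_n); k2 = f(s_n + h, state_n + h·k1); state_{n+1} = state_n + (h/2)·(k1 + k2).
0.000000: (-0.800000, -0.800000)
  k1 = (-0.800000, 2.144000)
  predictor → (-0.864000, -0.628480)
  k2 = (-0.628480, 2.315520)
  → (-0.857139, -0.621619)
(x_1(0.08), x_2(0.08)) ≈ (-0.8571, -0.6216)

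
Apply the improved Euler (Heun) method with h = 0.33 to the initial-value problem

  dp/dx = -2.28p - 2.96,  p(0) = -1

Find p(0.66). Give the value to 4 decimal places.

-1.2143

Heun: k1 = f(x_n, p_n); k2 = f(x_n + h, p_n + h·k1); p_{n+1} = p_n + (h/2)·(k1 + k2).
x=0.000000, p=-1.000000:
  k1 = f(0.000000, -1.000000) = -0.680000
  k2 = f(0.330000, -1.224400) = -0.168368
  p ← -1.000000 + (0.33/2)·(-0.680000 + (-0.168368)) = -1.139981
x=0.330000, p=-1.139981:
  k1 = f(0.330000, -1.139981) = -0.360844
  k2 = f(0.660000, -1.259059) = -0.089345
  p ← -1.139981 + (0.33/2)·(-0.360844 + (-0.089345)) = -1.214262
p(0.66) ≈ -1.2143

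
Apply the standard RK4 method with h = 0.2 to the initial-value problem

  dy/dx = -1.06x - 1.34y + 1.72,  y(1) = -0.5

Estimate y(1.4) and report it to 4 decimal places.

-0.1597

RK4: k1 = f(x_n, y_n); k2 = f(x_n + h/2, y_n + (h/2)·k1); k3 = f(x_n + h/2, y_n + (h/2)·k2); k4 = f(x_n + h, y_n + h·k3); y_{n+1} = y_n + (h/6)·(k1 + 2k2 + 2k3 + k4).
x=1.000000, y=-0.500000:
  k1 = f(1.000000, -0.500000) = 1.330000
  k2 = f(1.100000, -0.367000) = 1.045780
  k3 = f(1.100000, -0.395422) = 1.083865
  k4 = f(1.200000, -0.283227) = 0.827524
  y ← -0.500000 + (0.2/6)·(k1 + 2k2 + 2k3 + k4) = -0.286106
x=1.200000, y=-0.286106:
  k1 = f(1.200000, -0.286106) = 0.831382
  k2 = f(1.300000, -0.202968) = 0.613977
  k3 = f(1.300000, -0.224708) = 0.643109
  k4 = f(1.400000, -0.157484) = 0.447029
  y ← -0.286106 + (0.2/6)·(k1 + 2k2 + 2k3 + k4) = -0.159687
y(1.4) ≈ -0.1597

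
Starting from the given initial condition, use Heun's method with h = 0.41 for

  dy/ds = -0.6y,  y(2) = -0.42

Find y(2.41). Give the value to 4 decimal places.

-0.3294

Heun: k1 = f(s_n, y_n); k2 = f(s_n + h, y_n + h·k1); y_{n+1} = y_n + (h/2)·(k1 + k2).
s=2.000000, y=-0.420000:
  k1 = f(2.000000, -0.420000) = 0.252000
  k2 = f(2.410000, -0.316680) = 0.190008
  y ← -0.420000 + (0.41/2)·(0.252000 + 0.190008) = -0.329388
y(2.41) ≈ -0.3294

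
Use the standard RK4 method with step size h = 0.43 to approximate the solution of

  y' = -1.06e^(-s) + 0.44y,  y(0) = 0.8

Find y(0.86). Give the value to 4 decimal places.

0.4047

RK4: k1 = f(s_n, y_n); k2 = f(s_n + h/2, y_n + (h/2)·k1); k3 = f(s_n + h/2, y_n + (h/2)·k2); k4 = f(s_n + h, y_n + h·k3); y_{n+1} = y_n + (h/6)·(k1 + 2k2 + 2k3 + k4).
s=0.000000, y=0.800000:
  k1 = f(0.000000, 0.800000) = -0.708000
  k2 = f(0.215000, 0.647780) = -0.569911
  k3 = f(0.215000, 0.677469) = -0.556847
  k4 = f(0.430000, 0.560556) = -0.442895
  y ← 0.800000 + (0.43/6)·(k1 + 2k2 + 2k3 + k4) = 0.556017
s=0.430000, y=0.556017:
  k1 = f(0.430000, 0.556017) = -0.444892
  k2 = f(0.645000, 0.460365) = -0.353582
  k3 = f(0.645000, 0.479997) = -0.344944
  k4 = f(0.860000, 0.407691) = -0.269168
  y ← 0.556017 + (0.43/6)·(k1 + 2k2 + 2k3 + k4) = 0.404721
y(0.86) ≈ 0.4047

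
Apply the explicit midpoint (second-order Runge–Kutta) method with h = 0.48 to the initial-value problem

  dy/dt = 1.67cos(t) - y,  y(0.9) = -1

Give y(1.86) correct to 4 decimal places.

Midpoint: k1 = f(t_n, y_n); k2 = f(t_n + h/2, y_n + (h/2)·k1); y_{n+1} = y_n + h·k2.
t=0.900000, y=-1.000000:
  k1 = f(0.900000, -1.000000) = 2.038089
  k2 = f(1.140000, -0.510859) = 1.208242
  y ← -1.000000 + 0.48·1.208242 = -0.420044
t=1.380000, y=-0.420044:
  k1 = f(1.380000, -0.420044) = 0.736744
  k2 = f(1.620000, -0.243225) = 0.161088
  y ← -0.420044 + 0.48·0.161088 = -0.342722
y(1.86) ≈ -0.3427

-0.3427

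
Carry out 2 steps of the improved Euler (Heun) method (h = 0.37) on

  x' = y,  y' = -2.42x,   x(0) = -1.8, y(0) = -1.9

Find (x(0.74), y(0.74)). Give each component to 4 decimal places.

Heun on (x,y): k1 = f(t_n, state_n); k2 = f(t_n + h, state_n + h·k1); state_{n+1} = state_n + (h/2)·(k1 + k2).
0.000000: (-1.800000, -1.900000)
  k1 = (-1.900000, 4.356000)
  predictor → (-2.503000, -0.288280)
  k2 = (-0.288280, 6.057260)
  → (-2.204832, 0.026453)
0.370000: (-2.204832, 0.026453)
  k1 = (0.026453, 5.335693)
  predictor → (-2.195044, 2.000659)
  k2 = (2.000659, 5.312007)
  → (-1.829816, 1.996278)
(x(0.74), y(0.74)) ≈ (-1.8298, 1.9963)

-1.8298, 1.9963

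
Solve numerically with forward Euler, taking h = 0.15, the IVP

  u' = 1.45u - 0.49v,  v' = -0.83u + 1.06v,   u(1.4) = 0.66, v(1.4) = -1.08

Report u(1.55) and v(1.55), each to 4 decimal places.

0.8829, -1.3339

Euler on (u,v): u_{n+1} = u_n + h·u', v_{n+1} = v_n + h·v'.
1.400000: (0.660000, -1.080000); f=(1.486200, -1.692600) → (0.882930, -1.333890)
(u(1.55), v(1.55)) ≈ (0.8829, -1.3339)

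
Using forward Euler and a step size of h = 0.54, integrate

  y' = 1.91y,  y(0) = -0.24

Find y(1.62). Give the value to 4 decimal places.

-2.0119

Euler: y_{n+1} = y_n + h·f(s_n, y_n).
s=0.000000, y=-0.240000: f=-0.458400 → y ← -0.240000 + 0.54·(-0.458400) = -0.487536
s=0.540000, y=-0.487536: f=-0.931194 → y ← -0.487536 + 0.54·(-0.931194) = -0.990381
s=1.080000, y=-0.990381: f=-1.891627 → y ← -0.990381 + 0.54·(-1.891627) = -2.011859
y(1.62) ≈ -2.0119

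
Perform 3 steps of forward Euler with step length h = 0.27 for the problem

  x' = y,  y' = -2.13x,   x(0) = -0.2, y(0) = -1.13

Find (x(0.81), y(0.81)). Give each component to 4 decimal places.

-0.9748, -0.2764

Euler on (x,y): x_{n+1} = x_n + h·x', y_{n+1} = y_n + h·y'.
0.000000: (-0.200000, -1.130000); f=(-1.130000, 0.426000) → (-0.505100, -1.014980)
0.270000: (-0.505100, -1.014980); f=(-1.014980, 1.075863) → (-0.779145, -0.724497)
0.540000: (-0.779145, -0.724497); f=(-0.724497, 1.659578) → (-0.974759, -0.276411)
(x(0.81), y(0.81)) ≈ (-0.9748, -0.2764)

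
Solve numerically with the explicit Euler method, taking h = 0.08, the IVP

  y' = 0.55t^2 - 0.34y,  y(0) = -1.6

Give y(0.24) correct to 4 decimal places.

-1.4716

Euler: y_{n+1} = y_n + h·f(t_n, y_n).
t=0.000000, y=-1.600000: f=0.544000 → y ← -1.600000 + 0.08·0.544000 = -1.556480
t=0.080000, y=-1.556480: f=0.532723 → y ← -1.556480 + 0.08·0.532723 = -1.513862
t=0.160000, y=-1.513862: f=0.528793 → y ← -1.513862 + 0.08·0.528793 = -1.471559
y(0.24) ≈ -1.4716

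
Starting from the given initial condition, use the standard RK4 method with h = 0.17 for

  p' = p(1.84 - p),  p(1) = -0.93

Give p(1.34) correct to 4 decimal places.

-3.0930

RK4: k1 = f(x_n, p_n); k2 = f(x_n + h/2, p_n + (h/2)·k1); k3 = f(x_n + h/2, p_n + (h/2)·k2); k4 = f(x_n + h, p_n + h·k3); p_{n+1} = p_n + (h/6)·(k1 + 2k2 + 2k3 + k4).
x=1.000000, p=-0.930000:
  k1 = f(1.000000, -0.930000) = -2.576100
  k2 = f(1.085000, -1.148969) = -3.434231
  k3 = f(1.085000, -1.221910) = -3.741377
  k4 = f(1.170000, -1.566034) = -5.333965
  p ← -0.930000 + (0.17/6)·(k1 + 2k2 + 2k3 + k4) = -1.560736
x=1.170000, p=-1.560736:
  k1 = f(1.170000, -1.560736) = -5.307652
  k2 = f(1.255000, -2.011887) = -7.749560
  k3 = f(1.255000, -2.219449) = -9.009739
  k4 = f(1.340000, -3.092392) = -15.252889
  p ← -1.560736 + (0.17/6)·(k1 + 2k2 + 2k3 + k4) = -3.092979
p(1.34) ≈ -3.0930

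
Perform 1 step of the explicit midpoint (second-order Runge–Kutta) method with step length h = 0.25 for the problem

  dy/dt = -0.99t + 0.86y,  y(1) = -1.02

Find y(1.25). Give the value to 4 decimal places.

-1.5679

Midpoint: k1 = f(t_n, y_n); k2 = f(t_n + h/2, y_n + (h/2)·k1); y_{n+1} = y_n + h·k2.
t=1.000000, y=-1.020000:
  k1 = f(1.000000, -1.020000) = -1.867200
  k2 = f(1.125000, -1.253400) = -2.191674
  y ← -1.020000 + 0.25·(-2.191674) = -1.567918
y(1.25) ≈ -1.5679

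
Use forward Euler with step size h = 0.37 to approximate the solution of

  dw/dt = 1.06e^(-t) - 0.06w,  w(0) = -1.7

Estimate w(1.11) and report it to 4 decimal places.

Euler: w_{n+1} = w_n + h·f(t_n, w_n).
t=0.000000, w=-1.700000: f=1.162000 → w ← -1.700000 + 0.37·1.162000 = -1.270060
t=0.370000, w=-1.270060: f=0.808382 → w ← -1.270060 + 0.37·0.808382 = -0.970959
t=0.740000, w=-0.970959: f=0.563998 → w ← -0.970959 + 0.37·0.563998 = -0.762279
w(1.11) ≈ -0.7623

-0.7623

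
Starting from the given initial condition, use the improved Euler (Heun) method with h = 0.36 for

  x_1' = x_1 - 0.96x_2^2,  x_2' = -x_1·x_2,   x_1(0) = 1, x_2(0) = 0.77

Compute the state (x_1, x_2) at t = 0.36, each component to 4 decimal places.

Heun on (x_1,x_2): k1 = f(t_n, state_n); k2 = f(t_n + h, state_n + h·k1); state_{n+1} = state_n + (h/2)·(k1 + k2).
0.000000: (1.000000, 0.770000)
  k1 = (0.430816, -0.770000)
  predictor → (1.155094, 0.492800)
  k2 = (0.921956, -0.569230)
  → (1.243499, 0.528939)
(x_1(0.36), x_2(0.36)) ≈ (1.2435, 0.5289)

1.2435, 0.5289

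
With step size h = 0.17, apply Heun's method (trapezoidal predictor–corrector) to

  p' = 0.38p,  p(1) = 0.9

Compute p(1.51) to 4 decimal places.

1.0923

Heun: k1 = f(x_n, p_n); k2 = f(x_n + h, p_n + h·k1); p_{n+1} = p_n + (h/2)·(k1 + k2).
x=1.000000, p=0.900000:
  k1 = f(1.000000, 0.900000) = 0.342000
  k2 = f(1.170000, 0.958140) = 0.364093
  p ← 0.900000 + (0.17/2)·(0.342000 + 0.364093) = 0.960018
x=1.170000, p=0.960018:
  k1 = f(1.170000, 0.960018) = 0.364807
  k2 = f(1.340000, 1.022035) = 0.388373
  p ← 0.960018 + (0.17/2)·(0.364807 + 0.388373) = 1.024038
x=1.340000, p=1.024038:
  k1 = f(1.340000, 1.024038) = 0.389135
  k2 = f(1.510000, 1.090191) = 0.414273
  p ← 1.024038 + (0.17/2)·(0.389135 + 0.414273) = 1.092328
p(1.51) ≈ 1.0923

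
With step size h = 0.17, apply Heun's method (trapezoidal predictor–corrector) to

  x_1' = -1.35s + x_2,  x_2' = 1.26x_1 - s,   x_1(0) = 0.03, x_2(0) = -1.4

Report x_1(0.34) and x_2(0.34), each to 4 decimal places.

-0.5358, -1.5558

Heun on (x_1,x_2): k1 = f(s_n, state_n); k2 = f(s_n + h, state_n + h·k1); state_{n+1} = state_n + (h/2)·(k1 + k2).
0.000000: (0.030000, -1.400000)
  k1 = (-1.400000, 0.037800)
  predictor → (-0.208000, -1.393574)
  k2 = (-1.623074, -0.432080)
  → (-0.226961, -1.433514)
0.170000: (-0.226961, -1.433514)
  k1 = (-1.663014, -0.455971)
  predictor → (-0.509674, -1.511029)
  k2 = (-1.970029, -0.982189)
  → (-0.535770, -1.555757)
(x_1(0.34), x_2(0.34)) ≈ (-0.5358, -1.5558)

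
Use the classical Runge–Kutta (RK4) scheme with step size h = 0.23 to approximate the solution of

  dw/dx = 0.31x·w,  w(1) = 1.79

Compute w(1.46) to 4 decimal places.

2.1332

RK4: k1 = f(x_n, w_n); k2 = f(x_n + h/2, w_n + (h/2)·k1); k3 = f(x_n + h/2, w_n + (h/2)·k2); k4 = f(x_n + h, w_n + h·k3); w_{n+1} = w_n + (h/6)·(k1 + 2k2 + 2k3 + k4).
x=1.000000, w=1.790000:
  k1 = f(1.000000, 1.790000) = 0.554900
  k2 = f(1.115000, 1.853814) = 0.640771
  k3 = f(1.115000, 1.863689) = 0.644184
  k4 = f(1.230000, 1.938162) = 0.739021
  w ← 1.790000 + (0.23/6)·(k1 + 2k2 + 2k3 + k4) = 1.938114
x=1.230000, w=1.938114:
  k1 = f(1.230000, 1.938114) = 0.739003
  k2 = f(1.345000, 2.023099) = 0.843531
  k3 = f(1.345000, 2.035120) = 0.848543
  k4 = f(1.460000, 2.133278) = 0.965522
  w ← 1.938114 + (0.23/6)·(k1 + 2k2 + 2k3 + k4) = 2.133179
w(1.46) ≈ 2.1332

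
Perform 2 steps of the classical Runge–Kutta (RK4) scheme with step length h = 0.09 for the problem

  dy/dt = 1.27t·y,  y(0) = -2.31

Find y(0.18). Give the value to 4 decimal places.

-2.3580

RK4: k1 = f(t_n, y_n); k2 = f(t_n + h/2, y_n + (h/2)·k1); k3 = f(t_n + h/2, y_n + (h/2)·k2); k4 = f(t_n + h, y_n + h·k3); y_{n+1} = y_n + (h/6)·(k1 + 2k2 + 2k3 + k4).
t=0.000000, y=-2.310000:
  k1 = f(0.000000, -2.310000) = 0.000000
  k2 = f(0.045000, -2.310000) = -0.132017
  k3 = f(0.045000, -2.315941) = -0.132356
  k4 = f(0.090000, -2.321912) = -0.265395
  y ← -2.310000 + (0.09/6)·(k1 + 2k2 + 2k3 + k4) = -2.321912
t=0.090000, y=-2.321912:
  k1 = f(0.090000, -2.321912) = -0.265395
  k2 = f(0.135000, -2.333855) = -0.400139
  k3 = f(0.135000, -2.339918) = -0.401179
  k4 = f(0.180000, -2.358018) = -0.539043
  y ← -2.321912 + (0.09/6)·(k1 + 2k2 + 2k3 + k4) = -2.358018
y(0.18) ≈ -2.3580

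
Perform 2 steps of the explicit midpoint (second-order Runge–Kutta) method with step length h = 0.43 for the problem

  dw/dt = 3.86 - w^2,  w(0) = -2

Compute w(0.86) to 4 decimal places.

Midpoint: k1 = f(t_n, w_n); k2 = f(t_n + h/2, w_n + (h/2)·k1); w_{n+1} = w_n + h·k2.
t=0.000000, w=-2.000000:
  k1 = f(0.000000, -2.000000) = -0.140000
  k2 = f(0.215000, -2.030100) = -0.261306
  w ← -2.000000 + 0.43·(-0.261306) = -2.112362
t=0.430000, w=-2.112362:
  k1 = f(0.430000, -2.112362) = -0.602071
  k2 = f(0.645000, -2.241807) = -1.165698
  w ← -2.112362 + 0.43·(-1.165698) = -2.613612
w(0.86) ≈ -2.6136

-2.6136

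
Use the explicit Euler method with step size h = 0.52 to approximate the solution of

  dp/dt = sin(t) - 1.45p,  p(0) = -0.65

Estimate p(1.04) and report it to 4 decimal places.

Euler: p_{n+1} = p_n + h·f(t_n, p_n).
t=0.000000, p=-0.650000: f=0.942500 → p ← -0.650000 + 0.52·0.942500 = -0.159900
t=0.520000, p=-0.159900: f=0.728735 → p ← -0.159900 + 0.52·0.728735 = 0.219042
p(1.04) ≈ 0.2190

0.2190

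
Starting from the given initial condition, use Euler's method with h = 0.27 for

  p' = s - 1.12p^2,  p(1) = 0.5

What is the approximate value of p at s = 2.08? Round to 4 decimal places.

1.2114

Euler: p_{n+1} = p_n + h·f(s_n, p_n).
s=1.000000, p=0.500000: f=0.720000 → p ← 0.500000 + 0.27·0.720000 = 0.694400
s=1.270000, p=0.694400: f=0.729946 → p ← 0.694400 + 0.27·0.729946 = 0.891485
s=1.540000, p=0.891485: f=0.649884 → p ← 0.891485 + 0.27·0.649884 = 1.066954
s=1.810000, p=1.066954: f=0.535002 → p ← 1.066954 + 0.27·0.535002 = 1.211405
p(2.08) ≈ 1.2114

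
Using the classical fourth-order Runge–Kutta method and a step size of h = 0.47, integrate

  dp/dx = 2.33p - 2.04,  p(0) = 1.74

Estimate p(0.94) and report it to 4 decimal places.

RK4: k1 = f(x_n, p_n); k2 = f(x_n + h/2, p_n + (h/2)·k1); k3 = f(x_n + h/2, p_n + (h/2)·k2); k4 = f(x_n + h, p_n + h·k3); p_{n+1} = p_n + (h/6)·(k1 + 2k2 + 2k3 + k4).
x=0.000000, p=1.740000:
  k1 = f(0.000000, 1.740000) = 2.014200
  k2 = f(0.235000, 2.213337) = 3.117075
  k3 = f(0.235000, 2.472513) = 3.720955
  k4 = f(0.470000, 3.488849) = 6.089017
  p ← 1.740000 + (0.47/6)·(k1 + 2k2 + 2k3 + k4) = 3.446043
x=0.470000, p=3.446043:
  k1 = f(0.470000, 3.446043) = 5.989281
  k2 = f(0.705000, 4.853524) = 9.268712
  k3 = f(0.705000, 5.624191) = 11.064364
  k4 = f(0.940000, 8.646295) = 18.105866
  p ← 3.446043 + (0.47/6)·(k1 + 2k2 + 2k3 + k4) = 8.519012
p(0.94) ≈ 8.5190

8.5190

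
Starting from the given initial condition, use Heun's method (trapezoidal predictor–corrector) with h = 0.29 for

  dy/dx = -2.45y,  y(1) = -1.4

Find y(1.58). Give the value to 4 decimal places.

-0.4111

Heun: k1 = f(x_n, y_n); k2 = f(x_n + h, y_n + h·k1); y_{n+1} = y_n + (h/2)·(k1 + k2).
x=1.000000, y=-1.400000:
  k1 = f(1.000000, -1.400000) = 3.430000
  k2 = f(1.290000, -0.405300) = 0.992985
  y ← -1.400000 + (0.29/2)·(3.430000 + 0.992985) = -0.758667
x=1.290000, y=-0.758667:
  k1 = f(1.290000, -0.758667) = 1.858735
  k2 = f(1.580000, -0.219634) = 0.538104
  y ← -0.758667 + (0.29/2)·(1.858735 + 0.538104) = -0.411126
y(1.58) ≈ -0.4111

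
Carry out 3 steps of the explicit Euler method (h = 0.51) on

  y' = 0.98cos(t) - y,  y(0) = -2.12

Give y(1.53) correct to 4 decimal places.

0.3459

Euler: y_{n+1} = y_n + h·f(t_n, y_n).
t=0.000000, y=-2.120000: f=3.100000 → y ← -2.120000 + 0.51·3.100000 = -0.539000
t=0.510000, y=-0.539000: f=1.394290 → y ← -0.539000 + 0.51·1.394290 = 0.172088
t=1.020000, y=0.172088: f=0.340811 → y ← 0.172088 + 0.51·0.340811 = 0.345901
y(1.53) ≈ 0.3459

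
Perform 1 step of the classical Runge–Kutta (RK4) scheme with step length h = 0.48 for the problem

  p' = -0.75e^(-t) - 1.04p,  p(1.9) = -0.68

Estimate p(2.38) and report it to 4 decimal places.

RK4: k1 = f(t_n, p_n); k2 = f(t_n + h/2, p_n + (h/2)·k1); k3 = f(t_n + h/2, p_n + (h/2)·k2); k4 = f(t_n + h, p_n + h·k3); p_{n+1} = p_n + (h/6)·(k1 + 2k2 + 2k3 + k4).
t=1.900000, p=-0.680000:
  k1 = f(1.900000, -0.680000) = 0.595024
  k2 = f(2.140000, -0.537194) = 0.470441
  k3 = f(2.140000, -0.567094) = 0.501537
  k4 = f(2.380000, -0.439262) = 0.387420
  p ← -0.680000 + (0.48/6)·(k1 + 2k2 + 2k3 + k4) = -0.445888
p(2.38) ≈ -0.4459

-0.4459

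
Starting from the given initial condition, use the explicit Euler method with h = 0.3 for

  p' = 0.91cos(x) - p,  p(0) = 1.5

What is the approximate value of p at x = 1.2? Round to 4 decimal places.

0.9090

Euler: p_{n+1} = p_n + h·f(x_n, p_n).
x=0.000000, p=1.500000: f=-0.590000 → p ← 1.500000 + 0.3·(-0.590000) = 1.323000
x=0.300000, p=1.323000: f=-0.453644 → p ← 1.323000 + 0.3·(-0.453644) = 1.186907
x=0.600000, p=1.186907: f=-0.435851 → p ← 1.186907 + 0.3·(-0.435851) = 1.056151
x=0.900000, p=1.056151: f=-0.490486 → p ← 1.056151 + 0.3·(-0.490486) = 0.909006
p(1.2) ≈ 0.9090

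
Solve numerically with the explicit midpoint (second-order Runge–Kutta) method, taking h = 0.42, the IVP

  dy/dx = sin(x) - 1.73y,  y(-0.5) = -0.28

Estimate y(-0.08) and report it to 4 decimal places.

-0.1974

Midpoint: k1 = f(x_n, y_n); k2 = f(x_n + h/2, y_n + (h/2)·k1); y_{n+1} = y_n + h·k2.
x=-0.500000, y=-0.280000:
  k1 = f(-0.500000, -0.280000) = 0.004974
  k2 = f(-0.290000, -0.278955) = 0.196641
  y ← -0.280000 + 0.42·0.196641 = -0.197411
y(-0.08) ≈ -0.1974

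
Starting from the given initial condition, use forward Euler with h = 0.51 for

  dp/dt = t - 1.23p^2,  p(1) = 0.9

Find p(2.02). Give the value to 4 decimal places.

Euler: p_{n+1} = p_n + h·f(t_n, p_n).
t=1.000000, p=0.900000: f=0.003700 → p ← 0.900000 + 0.51·0.003700 = 0.901887
t=1.510000, p=0.901887: f=0.509518 → p ← 0.901887 + 0.51·0.509518 = 1.161741
p(2.02) ≈ 1.1617

1.1617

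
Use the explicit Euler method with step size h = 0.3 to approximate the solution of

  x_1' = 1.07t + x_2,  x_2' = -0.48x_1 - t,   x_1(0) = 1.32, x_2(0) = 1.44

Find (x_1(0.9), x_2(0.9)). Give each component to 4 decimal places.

2.6882, 0.4075

Euler on (x_1,x_2): x_1_{n+1} = x_1_n + h·x_1', x_2_{n+1} = x_2_n + h·x_2'.
0.000000: (1.320000, 1.440000); f=(1.440000, -0.633600) → (1.752000, 1.249920)
0.300000: (1.752000, 1.249920); f=(1.570920, -1.140960) → (2.223276, 0.907632)
0.600000: (2.223276, 0.907632); f=(1.549632, -1.667172) → (2.688166, 0.407480)
(x_1(0.9), x_2(0.9)) ≈ (2.6882, 0.4075)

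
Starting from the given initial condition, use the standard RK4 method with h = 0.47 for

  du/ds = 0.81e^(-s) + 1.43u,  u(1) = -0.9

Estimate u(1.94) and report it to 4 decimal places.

-3.0250

RK4: k1 = f(s_n, u_n); k2 = f(s_n + h/2, u_n + (h/2)·k1); k3 = f(s_n + h/2, u_n + (h/2)·k2); k4 = f(s_n + h, u_n + h·k3); u_{n+1} = u_n + (h/6)·(k1 + 2k2 + 2k3 + k4).
s=1.000000, u=-0.900000:
  k1 = f(1.000000, -0.900000) = -0.989018
  k2 = f(1.235000, -1.132419) = -1.383783
  k3 = f(1.235000, -1.225189) = -1.516444
  k4 = f(1.470000, -1.612729) = -2.119963
  u ← -0.900000 + (0.47/6)·(k1 + 2k2 + 2k3 + k4) = -1.597906
s=1.470000, u=-1.597906:
  k1 = f(1.470000, -1.597906) = -2.098766
  k2 = f(1.705000, -2.091116) = -2.843060
  k3 = f(1.705000, -2.266025) = -3.093180
  k4 = f(1.940000, -3.051700) = -4.247531
  u ← -1.597906 + (0.47/6)·(k1 + 2k2 + 2k3 + k4) = -3.025043
u(1.94) ≈ -3.0250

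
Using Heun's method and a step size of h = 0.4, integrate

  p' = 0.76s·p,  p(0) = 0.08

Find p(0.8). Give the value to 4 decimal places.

0.1016

Heun: k1 = f(s_n, p_n); k2 = f(s_n + h, p_n + h·k1); p_{n+1} = p_n + (h/2)·(k1 + k2).
s=0.000000, p=0.080000:
  k1 = f(0.000000, 0.080000) = 0.000000
  k2 = f(0.400000, 0.080000) = 0.024320
  p ← 0.080000 + (0.4/2)·(0.000000 + 0.024320) = 0.084864
s=0.400000, p=0.084864:
  k1 = f(0.400000, 0.084864) = 0.025799
  k2 = f(0.800000, 0.095183) = 0.057872
  p ← 0.084864 + (0.4/2)·(0.025799 + 0.057872) = 0.101598
p(0.8) ≈ 0.1016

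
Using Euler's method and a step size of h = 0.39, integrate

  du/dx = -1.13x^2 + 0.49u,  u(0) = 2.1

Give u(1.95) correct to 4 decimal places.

2.7498

Euler: u_{n+1} = u_n + h·f(x_n, u_n).
x=0.000000, u=2.100000: f=1.029000 → u ← 2.100000 + 0.39·1.029000 = 2.501310
x=0.390000, u=2.501310: f=1.053769 → u ← 2.501310 + 0.39·1.053769 = 2.912280
x=0.780000, u=2.912280: f=0.739525 → u ← 2.912280 + 0.39·0.739525 = 3.200695
x=1.170000, u=3.200695: f=0.021483 → u ← 3.200695 + 0.39·0.021483 = 3.209073
x=1.560000, u=3.209073: f=-1.177522 → u ← 3.209073 + 0.39·(-1.177522) = 2.749840
u(1.95) ≈ 2.7498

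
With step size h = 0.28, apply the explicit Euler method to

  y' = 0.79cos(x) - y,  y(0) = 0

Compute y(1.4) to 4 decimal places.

0.4386

Euler: y_{n+1} = y_n + h·f(x_n, y_n).
x=0.000000, y=0.000000: f=0.790000 → y ← 0.000000 + 0.28·0.790000 = 0.221200
x=0.280000, y=0.221200: f=0.538034 → y ← 0.221200 + 0.28·0.538034 = 0.371849
x=0.560000, y=0.371849: f=0.297482 → y ← 0.371849 + 0.28·0.297482 = 0.455144
x=0.840000, y=0.455144: f=0.072151 → y ← 0.455144 + 0.28·0.072151 = 0.475347
x=1.120000, y=0.475347: f=-0.131158 → y ← 0.475347 + 0.28·(-0.131158) = 0.438623
y(1.4) ≈ 0.4386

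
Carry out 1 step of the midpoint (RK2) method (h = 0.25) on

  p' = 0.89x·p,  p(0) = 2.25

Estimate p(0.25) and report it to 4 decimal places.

2.3126

Midpoint: k1 = f(x_n, p_n); k2 = f(x_n + h/2, p_n + (h/2)·k1); p_{n+1} = p_n + h·k2.
x=0.000000, p=2.250000:
  k1 = f(0.000000, 2.250000) = 0.000000
  k2 = f(0.125000, 2.250000) = 0.250312
  p ← 2.250000 + 0.25·0.250312 = 2.312578
p(0.25) ≈ 2.3126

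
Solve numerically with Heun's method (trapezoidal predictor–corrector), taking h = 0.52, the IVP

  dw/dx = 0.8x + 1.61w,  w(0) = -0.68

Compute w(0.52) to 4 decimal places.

-1.3794

Heun: k1 = f(x_n, w_n); k2 = f(x_n + h, w_n + h·k1); w_{n+1} = w_n + (h/2)·(k1 + k2).
x=0.000000, w=-0.680000:
  k1 = f(0.000000, -0.680000) = -1.094800
  k2 = f(0.520000, -1.249296) = -1.595367
  w ← -0.680000 + (0.52/2)·(-1.094800 + (-1.595367)) = -1.379443
w(0.52) ≈ -1.3794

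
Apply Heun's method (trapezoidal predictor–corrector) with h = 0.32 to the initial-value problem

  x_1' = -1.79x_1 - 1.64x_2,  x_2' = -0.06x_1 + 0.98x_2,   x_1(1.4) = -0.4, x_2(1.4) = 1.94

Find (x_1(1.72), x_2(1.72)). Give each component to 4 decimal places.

Heun on (x_1,x_2): k1 = f(t_n, state_n); k2 = f(t_n + h, state_n + h·k1); state_{n+1} = state_n + (h/2)·(k1 + k2).
1.400000: (-0.400000, 1.940000)
  k1 = (-2.465600, 1.925200)
  predictor → (-1.188992, 2.556064)
  k2 = (-2.063649, 2.576282)
  → (-1.124680, 2.660237)
(x_1(1.72), x_2(1.72)) ≈ (-1.1247, 2.6602)

-1.1247, 2.6602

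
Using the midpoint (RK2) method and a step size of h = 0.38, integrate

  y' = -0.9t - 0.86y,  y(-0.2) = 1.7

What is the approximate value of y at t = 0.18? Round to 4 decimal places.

Midpoint: k1 = f(t_n, y_n); k2 = f(t_n + h/2, y_n + (h/2)·k1); y_{n+1} = y_n + h·k2.
t=-0.200000, y=1.700000:
  k1 = f(-0.200000, 1.700000) = -1.282000
  k2 = f(-0.010000, 1.456420) = -1.243521
  y ← 1.700000 + 0.38·(-1.243521) = 1.227462
y(0.18) ≈ 1.2275

1.2275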